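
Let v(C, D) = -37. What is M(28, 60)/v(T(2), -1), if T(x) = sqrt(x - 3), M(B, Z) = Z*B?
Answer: -1680/37 ≈ -45.405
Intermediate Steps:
M(B, Z) = B*Z
T(x) = sqrt(-3 + x)
M(28, 60)/v(T(2), -1) = (28*60)/(-37) = 1680*(-1/37) = -1680/37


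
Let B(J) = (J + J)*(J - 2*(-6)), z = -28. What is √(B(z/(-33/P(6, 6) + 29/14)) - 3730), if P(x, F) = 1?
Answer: I*√694952978/433 ≈ 60.882*I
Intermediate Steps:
B(J) = 2*J*(12 + J) (B(J) = (2*J)*(J + 12) = (2*J)*(12 + J) = 2*J*(12 + J))
√(B(z/(-33/P(6, 6) + 29/14)) - 3730) = √(2*(-28/(-33/1 + 29/14))*(12 - 28/(-33/1 + 29/14)) - 3730) = √(2*(-28/(-33*1 + 29*(1/14)))*(12 - 28/(-33*1 + 29*(1/14))) - 3730) = √(2*(-28/(-33 + 29/14))*(12 - 28/(-33 + 29/14)) - 3730) = √(2*(-28/(-433/14))*(12 - 28/(-433/14)) - 3730) = √(2*(-28*(-14/433))*(12 - 28*(-14/433)) - 3730) = √(2*(392/433)*(12 + 392/433) - 3730) = √(2*(392/433)*(5588/433) - 3730) = √(4380992/187489 - 3730) = √(-694952978/187489) = I*√694952978/433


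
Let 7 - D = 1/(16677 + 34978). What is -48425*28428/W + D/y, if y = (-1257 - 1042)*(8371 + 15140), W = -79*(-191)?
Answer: -1281200560775172510492/14043056477078585 ≈ -91234.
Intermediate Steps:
W = 15089
D = 361584/51655 (D = 7 - 1/(16677 + 34978) = 7 - 1/51655 = 361584/51655 ≈ 7.0000)
y = -54051789 (y = -2299*23511 = -54051789)
-48425*28428/W + D/y = -48425/(15089/28428) + (361584/51655)/(-54051789) = -48425/(15089*(1/28428)) + (361584/51655)*(-1/54051789) = -48425/15089/28428 - 120528/930681720265 = -48425*28428/15089 - 120528/930681720265 = -1376625900/15089 - 120528/930681720265 = -1281200560775172510492/14043056477078585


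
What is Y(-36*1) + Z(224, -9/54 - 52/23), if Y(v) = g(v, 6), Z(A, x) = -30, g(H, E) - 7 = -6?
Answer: -29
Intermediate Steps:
g(H, E) = 1 (g(H, E) = 7 - 6 = 1)
Y(v) = 1
Y(-36*1) + Z(224, -9/54 - 52/23) = 1 - 30 = -29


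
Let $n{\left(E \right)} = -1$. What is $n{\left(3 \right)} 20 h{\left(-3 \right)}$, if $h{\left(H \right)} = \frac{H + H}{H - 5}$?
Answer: $-15$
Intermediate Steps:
$h{\left(H \right)} = \frac{2 H}{-5 + H}$
$n{\left(3 \right)} 20 h{\left(-3 \right)} = \left(-1\right) 20 \cdot 2 \left(-3\right) \frac{1}{-5 - 3} = - 20 \cdot 2 \left(-3\right) \frac{1}{-8} = - 20 \cdot 2 \left(-3\right) \left(- \frac{1}{8}\right) = \left(-20\right) \frac{3}{4} = -15$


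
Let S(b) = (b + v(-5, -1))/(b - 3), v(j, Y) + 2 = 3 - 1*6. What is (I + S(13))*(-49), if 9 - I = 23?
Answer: 3234/5 ≈ 646.80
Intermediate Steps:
v(j, Y) = -5 (v(j, Y) = -2 + (3 - 1*6) = -2 + (3 - 6) = -2 - 3 = -5)
I = -14 (I = 9 - 1*23 = 9 - 23 = -14)
S(b) = (-5 + b)/(-3 + b) (S(b) = (b - 5)/(b - 3) = (-5 + b)/(-3 + b))
(I + S(13))*(-49) = (-14 + (-5 + 13)/(-3 + 13))*(-49) = (-14 + 8/10)*(-49) = (-14 + (⅒)*8)*(-49) = (-14 + ⅘)*(-49) = -66/5*(-49) = 3234/5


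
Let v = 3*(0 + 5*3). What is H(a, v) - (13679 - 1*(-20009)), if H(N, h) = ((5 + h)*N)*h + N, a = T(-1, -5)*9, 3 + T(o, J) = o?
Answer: -114724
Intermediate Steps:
T(o, J) = -3 + o
v = 45 (v = 3*(0 + 15) = 3*15 = 45)
a = -36 (a = (-3 - 1)*9 = -4*9 = -36)
H(N, h) = N + N*h*(5 + h) (H(N, h) = (N*(5 + h))*h + N = N*h*(5 + h) + N = N + N*h*(5 + h))
H(a, v) - (13679 - 1*(-20009)) = -36*(1 + 45**2 + 5*45) - (13679 - 1*(-20009)) = -36*(1 + 2025 + 225) - (13679 + 20009) = -36*2251 - 1*33688 = -81036 - 33688 = -114724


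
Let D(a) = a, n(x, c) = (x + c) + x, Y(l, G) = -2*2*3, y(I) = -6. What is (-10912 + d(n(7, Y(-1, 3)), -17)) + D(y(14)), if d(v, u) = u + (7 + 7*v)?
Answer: -10914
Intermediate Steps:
Y(l, G) = -12 (Y(l, G) = -4*3 = -12)
n(x, c) = c + 2*x (n(x, c) = (c + x) + x = c + 2*x)
d(v, u) = 7 + u + 7*v
(-10912 + d(n(7, Y(-1, 3)), -17)) + D(y(14)) = (-10912 + (7 - 17 + 7*(-12 + 2*7))) - 6 = (-10912 + (7 - 17 + 7*(-12 + 14))) - 6 = (-10912 + (7 - 17 + 7*2)) - 6 = (-10912 + (7 - 17 + 14)) - 6 = (-10912 + 4) - 6 = -10908 - 6 = -10914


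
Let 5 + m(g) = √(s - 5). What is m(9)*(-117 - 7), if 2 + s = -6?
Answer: 620 - 124*I*√13 ≈ 620.0 - 447.09*I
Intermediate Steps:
s = -8 (s = -2 - 6 = -8)
m(g) = -5 + I*√13 (m(g) = -5 + √(-8 - 5) = -5 + √(-13) = -5 + I*√13)
m(9)*(-117 - 7) = (-5 + I*√13)*(-117 - 7) = (-5 + I*√13)*(-124) = 620 - 124*I*√13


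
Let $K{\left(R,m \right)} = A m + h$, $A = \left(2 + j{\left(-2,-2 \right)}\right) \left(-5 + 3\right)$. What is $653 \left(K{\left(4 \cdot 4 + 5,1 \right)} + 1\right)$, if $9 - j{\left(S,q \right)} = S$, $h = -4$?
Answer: $-18937$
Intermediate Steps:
$j{\left(S,q \right)} = 9 - S$
$A = -26$ ($A = \left(2 + \left(9 - -2\right)\right) \left(-5 + 3\right) = \left(2 + \left(9 + 2\right)\right) \left(-2\right) = \left(2 + 11\right) \left(-2\right) = 13 \left(-2\right) = -26$)
$K{\left(R,m \right)} = -4 - 26 m$ ($K{\left(R,m \right)} = - 26 m - 4 = -4 - 26 m$)
$653 \left(K{\left(4 \cdot 4 + 5,1 \right)} + 1\right) = 653 \left(\left(-4 - 26\right) + 1\right) = 653 \left(-30 + 1\right) = 653 \left(-29\right) = -18937$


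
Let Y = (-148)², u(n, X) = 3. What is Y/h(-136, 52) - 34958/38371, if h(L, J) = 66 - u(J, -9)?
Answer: 838276030/2417373 ≈ 346.77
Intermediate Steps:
Y = 21904
h(L, J) = 63 (h(L, J) = 66 - 1*3 = 66 - 3 = 63)
Y/h(-136, 52) - 34958/38371 = 21904/63 - 34958/38371 = 838276030/2417373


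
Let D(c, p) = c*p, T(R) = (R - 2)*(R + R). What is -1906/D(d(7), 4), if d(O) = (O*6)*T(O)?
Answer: -953/5880 ≈ -0.16207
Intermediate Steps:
T(R) = 2*R*(-2 + R) (T(R) = (-2 + R)*(2*R) = 2*R*(-2 + R))
d(O) = 12*O**2*(-2 + O) (d(O) = (O*6)*(2*O*(-2 + O)) = (6*O)*(2*O*(-2 + O)) = 12*O**2*(-2 + O))
-1906/D(d(7), 4) = -1906*1/(2352*(-2 + 7)) = -1906/((12*49*5)*4) = -1906/(2940*4) = -1906/11760 = -1906*1/11760 = -953/5880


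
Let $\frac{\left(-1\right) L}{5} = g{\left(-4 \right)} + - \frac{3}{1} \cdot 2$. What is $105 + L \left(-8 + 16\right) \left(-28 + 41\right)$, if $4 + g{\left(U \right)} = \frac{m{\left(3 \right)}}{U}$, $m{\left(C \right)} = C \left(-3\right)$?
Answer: $4135$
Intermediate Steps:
$m{\left(C \right)} = - 3 C$
$g{\left(U \right)} = -4 - \frac{9}{U}$ ($g{\left(U \right)} = -4 + \frac{\left(-3\right) 3}{U} = -4 - \frac{9}{U}$)
$L = \frac{155}{4}$ ($L = - 5 \left(\left(-4 - \frac{9}{-4}\right) + - \frac{3}{1} \cdot 2\right) = - 5 \left(\left(-4 - - \frac{9}{4}\right) + \left(-3\right) 1 \cdot 2\right) = - 5 \left(\left(-4 + \frac{9}{4}\right) - 6\right) = - 5 \left(- \frac{7}{4} - 6\right) = \left(-5\right) \left(- \frac{31}{4}\right) = \frac{155}{4} \approx 38.75$)
$105 + L \left(-8 + 16\right) \left(-28 + 41\right) = 105 + \frac{155 \left(-8 + 16\right) \left(-28 + 41\right)}{4} = 105 + \frac{155 \cdot 8 \cdot 13}{4} = 105 + \frac{155}{4} \cdot 104 = 105 + 4030 = 4135$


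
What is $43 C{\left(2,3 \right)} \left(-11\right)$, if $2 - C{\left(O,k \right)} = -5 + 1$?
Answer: $-2838$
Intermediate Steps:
$C{\left(O,k \right)} = 6$ ($C{\left(O,k \right)} = 2 - \left(-5 + 1\right) = 2 - -4 = 2 + 4 = 6$)
$43 C{\left(2,3 \right)} \left(-11\right) = 43 \cdot 6 \left(-11\right) = 258 \left(-11\right) = -2838$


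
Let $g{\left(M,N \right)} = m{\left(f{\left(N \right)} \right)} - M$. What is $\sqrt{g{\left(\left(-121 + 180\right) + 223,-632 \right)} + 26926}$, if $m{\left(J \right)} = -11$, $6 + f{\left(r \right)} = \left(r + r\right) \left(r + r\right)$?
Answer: $\sqrt{26633} \approx 163.2$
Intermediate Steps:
$f{\left(r \right)} = -6 + 4 r^{2}$ ($f{\left(r \right)} = -6 + \left(r + r\right) \left(r + r\right) = -6 + 2 r 2 r = -6 + 4 r^{2}$)
$g{\left(M,N \right)} = -11 - M$
$\sqrt{g{\left(\left(-121 + 180\right) + 223,-632 \right)} + 26926} = \sqrt{\left(-11 - \left(\left(-121 + 180\right) + 223\right)\right) + 26926} = \sqrt{\left(-11 - \left(59 + 223\right)\right) + 26926} = \sqrt{\left(-11 - 282\right) + 26926} = \sqrt{-293 + 26926} = \sqrt{26633}$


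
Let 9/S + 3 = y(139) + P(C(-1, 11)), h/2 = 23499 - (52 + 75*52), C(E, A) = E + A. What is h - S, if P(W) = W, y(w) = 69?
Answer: 2971135/76 ≈ 39094.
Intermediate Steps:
C(E, A) = A + E
h = 39094 (h = 2*(23499 - (52 + 75*52)) = 2*(23499 - (52 + 3900)) = 2*(23499 - 1*3952) = 2*(23499 - 3952) = 2*19547 = 39094)
S = 9/76 (S = 9/(-3 + (69 + (11 - 1))) = 9/(-3 + (69 + 10)) = 9/(-3 + 79) = 9/76 ≈ 0.11842)
h - S = 39094 - 1*9/76 = 39094 - 9/76 = 2971135/76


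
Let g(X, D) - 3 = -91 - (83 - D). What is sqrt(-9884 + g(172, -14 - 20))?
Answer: 3*I*sqrt(1121) ≈ 100.44*I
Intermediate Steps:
g(X, D) = -171 + D (g(X, D) = 3 + (-91 - (83 - D)) = 3 + (-91 + (-83 + D)) = 3 + (-174 + D) = -171 + D)
sqrt(-9884 + g(172, -14 - 20)) = sqrt(-9884 + (-171 + (-14 - 20))) = sqrt(-9884 + (-171 - 34)) = sqrt(-9884 - 205) = sqrt(-10089) = 3*I*sqrt(1121)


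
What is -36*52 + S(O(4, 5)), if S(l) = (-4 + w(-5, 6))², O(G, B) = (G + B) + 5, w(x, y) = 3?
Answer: -1871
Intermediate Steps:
O(G, B) = 5 + B + G (O(G, B) = (B + G) + 5 = 5 + B + G)
S(l) = 1 (S(l) = (-4 + 3)² = (-1)² = 1)
-36*52 + S(O(4, 5)) = -36*52 + 1 = -1872 + 1 = -1871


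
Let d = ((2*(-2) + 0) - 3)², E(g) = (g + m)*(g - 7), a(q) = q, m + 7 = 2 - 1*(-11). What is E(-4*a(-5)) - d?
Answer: 289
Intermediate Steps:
m = 6 (m = -7 + (2 - 1*(-11)) = -7 + (2 + 11) = -7 + 13 = 6)
E(g) = (-7 + g)*(6 + g) (E(g) = (g + 6)*(g - 7) = (6 + g)*(-7 + g) = (-7 + g)*(6 + g))
d = 49 (d = ((-4 + 0) - 3)² = (-4 - 3)² = (-7)² = 49)
E(-4*a(-5)) - d = (-42 + (-4*(-5))² - (-4)*(-5)) - 1*49 = (-42 + 20² - 1*20) - 49 = (-42 + 400 - 20) - 49 = 338 - 49 = 289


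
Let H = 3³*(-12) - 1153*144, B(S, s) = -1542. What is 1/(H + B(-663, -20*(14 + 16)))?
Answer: -1/167898 ≈ -5.9560e-6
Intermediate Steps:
H = -166356 (H = 27*(-12) - 166032 = -324 - 166032 = -166356)
1/(H + B(-663, -20*(14 + 16))) = 1/(-166356 - 1542) = 1/(-167898) = -1/167898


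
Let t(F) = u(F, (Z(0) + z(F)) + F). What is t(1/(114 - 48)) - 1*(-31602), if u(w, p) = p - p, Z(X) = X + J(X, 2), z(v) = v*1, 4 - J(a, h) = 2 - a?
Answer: 31602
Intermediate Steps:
J(a, h) = 2 + a (J(a, h) = 4 - (2 - a) = 4 + (-2 + a) = 2 + a)
z(v) = v
Z(X) = 2 + 2*X (Z(X) = X + (2 + X) = 2 + 2*X)
u(w, p) = 0
t(F) = 0
t(1/(114 - 48)) - 1*(-31602) = 0 - 1*(-31602) = 0 + 31602 = 31602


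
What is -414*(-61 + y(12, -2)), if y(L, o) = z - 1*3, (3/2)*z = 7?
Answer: 24564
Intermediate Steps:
z = 14/3 (z = (⅔)*7 = 14/3 ≈ 4.6667)
y(L, o) = 5/3 (y(L, o) = 14/3 - 1*3 = 14/3 - 3 = 5/3)
-414*(-61 + y(12, -2)) = -414*(-61 + 5/3) = -414*(-178/3) = 24564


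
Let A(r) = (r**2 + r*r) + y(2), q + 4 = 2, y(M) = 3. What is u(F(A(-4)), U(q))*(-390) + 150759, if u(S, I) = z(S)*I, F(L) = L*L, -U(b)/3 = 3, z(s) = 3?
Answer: 161289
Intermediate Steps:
q = -2 (q = -4 + 2 = -2)
A(r) = 3 + 2*r**2 (A(r) = (r**2 + r*r) + 3 = (r**2 + r**2) + 3 = 2*r**2 + 3 = 3 + 2*r**2)
U(b) = -9 (U(b) = -3*3 = -9)
F(L) = L**2
u(S, I) = 3*I
u(F(A(-4)), U(q))*(-390) + 150759 = (3*(-9))*(-390) + 150759 = -27*(-390) + 150759 = 10530 + 150759 = 161289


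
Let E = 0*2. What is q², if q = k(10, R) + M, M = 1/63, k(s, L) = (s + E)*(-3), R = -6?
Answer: 3568321/3969 ≈ 899.05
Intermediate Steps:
E = 0
k(s, L) = -3*s (k(s, L) = (s + 0)*(-3) = s*(-3) = -3*s)
M = 1/63 ≈ 0.015873
q = -1889/63 (q = -3*10 + 1/63 = -30 + 1/63 = -1889/63 ≈ -29.984)
q² = (-1889/63)² = 3568321/3969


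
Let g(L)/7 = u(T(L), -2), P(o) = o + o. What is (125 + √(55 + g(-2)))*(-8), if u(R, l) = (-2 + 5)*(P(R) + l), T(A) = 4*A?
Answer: -1000 - 8*I*√323 ≈ -1000.0 - 143.78*I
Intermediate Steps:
P(o) = 2*o
u(R, l) = 3*l + 6*R (u(R, l) = (-2 + 5)*(2*R + l) = 3*(l + 2*R) = 3*l + 6*R)
g(L) = -42 + 168*L (g(L) = 7*(3*(-2) + 6*(4*L)) = 7*(-6 + 24*L) = -42 + 168*L)
(125 + √(55 + g(-2)))*(-8) = (125 + √(55 + (-42 + 168*(-2))))*(-8) = (125 + √(55 + (-42 - 336)))*(-8) = (125 + √(55 - 378))*(-8) = (125 + √(-323))*(-8) = (125 + I*√323)*(-8) = -1000 - 8*I*√323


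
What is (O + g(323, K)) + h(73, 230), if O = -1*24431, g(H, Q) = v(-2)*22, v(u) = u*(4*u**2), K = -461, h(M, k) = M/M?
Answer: -25134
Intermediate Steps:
h(M, k) = 1
v(u) = 4*u**3
g(H, Q) = -704 (g(H, Q) = (4*(-2)**3)*22 = (4*(-8))*22 = -32*22 = -704)
O = -24431
(O + g(323, K)) + h(73, 230) = (-24431 - 704) + 1 = -25135 + 1 = -25134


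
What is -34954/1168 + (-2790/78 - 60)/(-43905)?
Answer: -664968855/22221784 ≈ -29.924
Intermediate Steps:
-34954/1168 + (-2790/78 - 60)/(-43905) = -34954*1/1168 + (-2790/78 - 60)*(-1/43905) = -17477/584 + (-62*15/26 - 60)*(-1/43905) = -17477/584 + (-465/13 - 60)*(-1/43905) = -17477/584 - 1245/13*(-1/43905) = -17477/584 + 83/38051 = -664968855/22221784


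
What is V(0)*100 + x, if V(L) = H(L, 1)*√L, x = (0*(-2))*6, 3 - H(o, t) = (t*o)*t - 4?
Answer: 0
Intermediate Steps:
H(o, t) = 7 - o*t² (H(o, t) = 3 - ((t*o)*t - 4) = 3 - ((o*t)*t - 4) = 3 - (o*t² - 4) = 3 - (-4 + o*t²) = 3 + (4 - o*t²) = 7 - o*t²)
x = 0 (x = 0*6 = 0)
V(L) = √L*(7 - L) (V(L) = (7 - 1*L*1²)*√L = (7 - 1*L*1)*√L = (7 - L)*√L = √L*(7 - L))
V(0)*100 + x = (√0*(7 - 1*0))*100 + 0 = (0*(7 + 0))*100 + 0 = (0*7)*100 + 0 = 0*100 + 0 = 0 + 0 = 0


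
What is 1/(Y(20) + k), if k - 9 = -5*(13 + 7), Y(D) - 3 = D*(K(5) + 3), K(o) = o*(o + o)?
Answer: 1/972 ≈ 0.0010288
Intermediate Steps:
K(o) = 2*o² (K(o) = o*(2*o) = 2*o²)
Y(D) = 3 + 53*D (Y(D) = 3 + D*(2*5² + 3) = 3 + D*(2*25 + 3) = 3 + D*(50 + 3) = 3 + D*53 = 3 + 53*D)
k = -91 (k = 9 - 5*(13 + 7) = 9 - 5*20 = 9 - 100 = -91)
1/(Y(20) + k) = 1/((3 + 53*20) - 91) = 1/((3 + 1060) - 91) = 1/(1063 - 91) = 1/972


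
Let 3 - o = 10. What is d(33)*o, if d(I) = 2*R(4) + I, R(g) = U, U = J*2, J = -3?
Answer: -147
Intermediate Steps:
o = -7 (o = 3 - 1*10 = 3 - 10 = -7)
U = -6 (U = -3*2 = -6)
R(g) = -6
d(I) = -12 + I (d(I) = 2*(-6) + I = -12 + I)
d(33)*o = (-12 + 33)*(-7) = 21*(-7) = -147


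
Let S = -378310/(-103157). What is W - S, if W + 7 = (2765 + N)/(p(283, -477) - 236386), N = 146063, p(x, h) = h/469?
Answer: -129197798942123/11436553518227 ≈ -11.297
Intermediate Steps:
p(x, h) = h/469 (p(x, h) = h*(1/469) = h/469)
S = 378310/103157 (S = -378310*(-1/103157) = 378310/103157 ≈ 3.6673)
W = -845858909/110865511 (W = -7 + (2765 + 146063)/((1/469)*(-477) - 236386) = -7 + 148828/(-477/469 - 236386) = -7 + 148828/(-110865511/469) = -7 + 148828*(-469/110865511) = -7 - 69800332/110865511 = -845858909/110865511 ≈ -7.6296)
W - S = -845858909/110865511 - 1*378310/103157 = -845858909/110865511 - 378310/103157 = -129197798942123/11436553518227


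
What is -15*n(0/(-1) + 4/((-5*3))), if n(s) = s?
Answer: 4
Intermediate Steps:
-15*n(0/(-1) + 4/((-5*3))) = -15*(0/(-1) + 4/((-5*3))) = -15*(0*(-1) + 4/(-15)) = -15*(0 + 4*(-1/15)) = -15*(0 - 4/15) = -15*(-4/15) = 4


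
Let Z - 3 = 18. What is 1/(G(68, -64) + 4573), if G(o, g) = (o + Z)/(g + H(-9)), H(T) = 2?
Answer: 62/283437 ≈ 0.00021874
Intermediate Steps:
Z = 21 (Z = 3 + 18 = 21)
G(o, g) = (21 + o)/(2 + g) (G(o, g) = (o + 21)/(g + 2) = (21 + o)/(2 + g))
1/(G(68, -64) + 4573) = 1/((21 + 68)/(2 - 64) + 4573) = 1/(89/(-62) + 4573) = 1/(-1/62*89 + 4573) = 1/(-89/62 + 4573) = 1/(283437/62) = 62/283437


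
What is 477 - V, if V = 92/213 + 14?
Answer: 98527/213 ≈ 462.57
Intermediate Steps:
V = 3074/213 (V = 92*(1/213) + 14 = 92/213 + 14 = 3074/213 ≈ 14.432)
477 - V = 477 - 1*3074/213 = 477 - 3074/213 = 98527/213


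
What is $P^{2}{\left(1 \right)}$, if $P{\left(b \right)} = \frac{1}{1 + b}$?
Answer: $\frac{1}{4} \approx 0.25$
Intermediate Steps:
$P^{2}{\left(1 \right)} = \left(\frac{1}{1 + 1}\right)^{2} = \left(\frac{1}{2}\right)^{2} = \frac{1}{4}$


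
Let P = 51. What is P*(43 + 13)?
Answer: 2856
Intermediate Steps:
P*(43 + 13) = 51*(43 + 13) = 51*56 = 2856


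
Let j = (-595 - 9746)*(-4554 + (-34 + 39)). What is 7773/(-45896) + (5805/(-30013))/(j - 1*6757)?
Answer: -2743179228161607/16197214820369224 ≈ -0.16936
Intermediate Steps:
j = 47041209 (j = -10341*(-4554 + 5) = -10341*(-4549) = 47041209)
7773/(-45896) + (5805/(-30013))/(j - 1*6757) = 7773/(-45896) + (5805/(-30013))/(47041209 - 1*6757) = 7773*(-1/45896) + (5805*(-1/30013))/(47041209 - 6757) = -7773/45896 - 5805/30013/47034452 = -7773/45896 - 5805/30013*1/47034452 = -7773/45896 - 5805/1411645007876 = -2743179228161607/16197214820369224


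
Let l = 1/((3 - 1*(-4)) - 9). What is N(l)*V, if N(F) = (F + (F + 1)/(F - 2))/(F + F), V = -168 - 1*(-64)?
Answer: -364/5 ≈ -72.800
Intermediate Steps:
V = -104 (V = -168 + 64 = -104)
l = -½ (l = 1/((3 + 4) - 9) = 1/(7 - 9) = 1/(-2) = -½ ≈ -0.50000)
N(F) = (F + (1 + F)/(-2 + F))/(2*F) (N(F) = (F + (1 + F)/(-2 + F))/((2*F)) = (F + (1 + F)/(-2 + F))*(1/(2*F)) = (F + (1 + F)/(-2 + F))/(2*F))
N(l)*V = ((1 + (-½)² - 1*(-½))/(2*(-½)*(-2 - ½)))*(-104) = ((½)*(-2)*(1 + ¼ + ½)/(-5/2))*(-104) = ((½)*(-2)*(-⅖)*(7/4))*(-104) = (7/10)*(-104) = -364/5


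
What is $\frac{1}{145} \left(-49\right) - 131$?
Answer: $- \frac{19044}{145} \approx -131.34$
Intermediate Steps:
$\frac{1}{145} \left(-49\right) - 131 = - \frac{49}{145} - 131 = - \frac{19044}{145}$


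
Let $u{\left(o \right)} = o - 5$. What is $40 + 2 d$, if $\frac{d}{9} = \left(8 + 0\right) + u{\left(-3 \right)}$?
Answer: $40$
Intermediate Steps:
$u{\left(o \right)} = -5 + o$
$d = 0$ ($d = 9 \left(\left(8 + 0\right) - 8\right) = 9 \left(8 - 8\right) = 9 \cdot 0 = 0$)
$40 + 2 d = 40 + 2 \cdot 0 = 40 + 0 = 40$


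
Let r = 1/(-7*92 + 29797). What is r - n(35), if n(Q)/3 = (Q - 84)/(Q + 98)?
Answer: 612232/553907 ≈ 1.1053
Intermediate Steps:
n(Q) = 3*(-84 + Q)/(98 + Q) (n(Q) = 3*((Q - 84)/(Q + 98)) = 3*((-84 + Q)/(98 + Q)) = 3*(-84 + Q)/(98 + Q))
r = 1/29153 (r = 1/(-644 + 29797) = 1/29153 ≈ 3.4302e-5)
r - n(35) = 1/29153 - 3*(-84 + 35)/(98 + 35) = 1/29153 - 3*(-49)/133 = 1/29153 - 1*(-21/19) = 1/29153 + 21/19 = 612232/553907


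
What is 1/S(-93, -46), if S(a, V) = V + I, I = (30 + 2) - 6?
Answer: -1/20 ≈ -0.050000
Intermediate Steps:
I = 26 (I = 32 - 6 = 26)
S(a, V) = 26 + V (S(a, V) = V + 26 = 26 + V)
1/S(-93, -46) = 1/(26 - 46) = 1/(-20) = -1/20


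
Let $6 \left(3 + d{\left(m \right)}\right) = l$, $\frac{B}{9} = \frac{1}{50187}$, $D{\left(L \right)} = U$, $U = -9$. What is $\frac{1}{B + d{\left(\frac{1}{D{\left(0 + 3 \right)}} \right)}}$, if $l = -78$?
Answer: $- \frac{16729}{267661} \approx -0.062501$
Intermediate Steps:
$D{\left(L \right)} = -9$
$B = \frac{3}{16729}$ ($B = \frac{9}{50187} = 9 \cdot \frac{1}{50187} = \frac{3}{16729} \approx 0.00017933$)
$d{\left(m \right)} = -16$ ($d{\left(m \right)} = -3 + \frac{1}{6} \left(-78\right) = -3 - 13 = -16$)
$\frac{1}{B + d{\left(\frac{1}{D{\left(0 + 3 \right)}} \right)}} = \frac{1}{\frac{3}{16729} - 16} = \frac{1}{- \frac{267661}{16729}} = - \frac{16729}{267661}$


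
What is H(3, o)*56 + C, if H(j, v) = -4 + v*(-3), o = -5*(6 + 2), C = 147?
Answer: 6643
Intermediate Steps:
o = -40 (o = -5*8 = -40)
H(j, v) = -4 - 3*v
H(3, o)*56 + C = (-4 - 3*(-40))*56 + 147 = (-4 + 120)*56 + 147 = 116*56 + 147 = 6496 + 147 = 6643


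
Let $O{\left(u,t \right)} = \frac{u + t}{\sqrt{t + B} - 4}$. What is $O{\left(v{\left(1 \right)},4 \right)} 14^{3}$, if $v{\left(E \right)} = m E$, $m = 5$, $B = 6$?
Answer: $-16464 - 4116 \sqrt{10} \approx -29480.0$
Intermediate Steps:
$v{\left(E \right)} = 5 E$
$O{\left(u,t \right)} = \frac{t + u}{-4 + \sqrt{6 + t}}$ ($O{\left(u,t \right)} = \frac{u + t}{\sqrt{t + 6} - 4} = \frac{t + u}{\sqrt{6 + t} - 4} = \frac{t + u}{-4 + \sqrt{6 + t}}$)
$O{\left(v{\left(1 \right)},4 \right)} 14^{3} = \frac{4 + 5 \cdot 1}{-4 + \sqrt{6 + 4}} \cdot 14^{3} = \frac{4 + 5}{-4 + \sqrt{10}} \cdot 2744 = \frac{1}{-4 + \sqrt{10}} \cdot 9 \cdot 2744 = \frac{9}{-4 + \sqrt{10}} \cdot 2744 = \frac{24696}{-4 + \sqrt{10}}$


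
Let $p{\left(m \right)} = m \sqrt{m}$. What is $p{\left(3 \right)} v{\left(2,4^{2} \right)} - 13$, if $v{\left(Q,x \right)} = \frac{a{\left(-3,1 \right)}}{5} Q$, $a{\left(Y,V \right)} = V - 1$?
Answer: $-13$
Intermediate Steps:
$a{\left(Y,V \right)} = -1 + V$
$p{\left(m \right)} = m^{\frac{3}{2}}$
$v{\left(Q,x \right)} = 0$ ($v{\left(Q,x \right)} = \frac{-1 + 1}{5} Q = 0 \cdot \frac{1}{5} Q = 0 Q = 0$)
$p{\left(3 \right)} v{\left(2,4^{2} \right)} - 13 = 3^{\frac{3}{2}} \cdot 0 - 13 = 3 \sqrt{3} \cdot 0 - 13 = 0 - 13 = -13$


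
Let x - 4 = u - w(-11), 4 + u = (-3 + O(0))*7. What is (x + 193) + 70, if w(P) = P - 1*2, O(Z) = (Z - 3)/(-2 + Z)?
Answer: 531/2 ≈ 265.50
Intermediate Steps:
O(Z) = (-3 + Z)/(-2 + Z)
u = -29/2 (u = -4 + (-3 + (-3 + 0)/(-2 + 0))*7 = -4 + (-3 - 3/(-2))*7 = -4 + (-3 - 1/2*(-3))*7 = -4 + (-3 + 3/2)*7 = -4 - 3/2*7 = -4 - 21/2 = -29/2 ≈ -14.500)
w(P) = -2 + P (w(P) = P - 2 = -2 + P)
x = 5/2 (x = 4 + (-29/2 - (-2 - 11)) = 4 + (-29/2 - 1*(-13)) = 4 + (-29/2 + 13) = 4 - 3/2 = 5/2 ≈ 2.5000)
(x + 193) + 70 = (5/2 + 193) + 70 = 391/2 + 70 = 531/2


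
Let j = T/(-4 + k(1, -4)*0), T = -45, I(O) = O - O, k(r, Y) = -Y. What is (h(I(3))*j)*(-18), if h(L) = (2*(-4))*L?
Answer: 0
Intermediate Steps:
I(O) = 0
h(L) = -8*L
j = 45/4 (j = -45/(-4 - 1*(-4)*0) = -45/(-4 + 4*0) = -45/(-4 + 0) = -45/(-4) = -45*(-¼) = 45/4 ≈ 11.250)
(h(I(3))*j)*(-18) = (-8*0*(45/4))*(-18) = (0*(45/4))*(-18) = 0*(-18) = 0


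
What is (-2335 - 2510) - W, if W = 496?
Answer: -5341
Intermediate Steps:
(-2335 - 2510) - W = (-2335 - 2510) - 1*496 = -4845 - 496 = -5341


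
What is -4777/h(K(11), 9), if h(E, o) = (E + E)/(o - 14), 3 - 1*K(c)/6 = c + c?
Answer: -23885/228 ≈ -104.76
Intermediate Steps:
K(c) = 18 - 12*c (K(c) = 18 - 6*(c + c) = 18 - 12*c)
h(E, o) = 2*E/(-14 + o) (h(E, o) = (2*E)/(-14 + o) = 2*E/(-14 + o))
-4777/h(K(11), 9) = -4777*(-14 + 9)/(2*(18 - 12*11)) = -4777*(-5/(2*(18 - 132))) = -4777/(2*(-114)*(-⅕)) = -4777/228/5 = -4777*5/228 = -23885/228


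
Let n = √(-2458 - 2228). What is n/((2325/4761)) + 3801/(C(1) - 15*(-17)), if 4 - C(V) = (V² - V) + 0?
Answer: 543/37 + 1587*I*√4686/775 ≈ 14.676 + 140.18*I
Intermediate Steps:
n = I*√4686 (n = √(-4686) = I*√4686 ≈ 68.454*I)
C(V) = 4 + V - V² (C(V) = 4 - ((V² - V) + 0) = 4 - (V² - V) = 4 + (V - V²) = 4 + V - V²)
n/((2325/4761)) + 3801/(C(1) - 15*(-17)) = (I*√4686)/((2325/4761)) + 3801/((4 + 1 - 1*1²) - 15*(-17)) = (I*√4686)/((2325*(1/4761))) + 3801/((4 + 1 - 1*1) + 255) = (I*√4686)/(775/1587) + 3801/((4 + 1 - 1) + 255) = (I*√4686)*(1587/775) + 3801/(4 + 255) = 1587*I*√4686/775 + 3801/259 = 1587*I*√4686/775 + 3801*(1/259) = 1587*I*√4686/775 + 543/37 = 543/37 + 1587*I*√4686/775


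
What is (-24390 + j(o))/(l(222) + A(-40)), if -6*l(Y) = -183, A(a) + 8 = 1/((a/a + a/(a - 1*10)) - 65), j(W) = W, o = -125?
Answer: -1549348/1421 ≈ -1090.3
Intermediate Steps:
A(a) = -8 + 1/(-64 + a/(-10 + a)) (A(a) = -8 + 1/((a/a + a/(a - 1*10)) - 65) = -8 + 1/((1 + a/(a - 10)) - 65) = -8 + 1/((1 + a/(-10 + a)) - 65) = -8 + 1/(-64 + a/(-10 + a)))
l(Y) = 61/2 (l(Y) = -⅙*(-183) = 61/2)
(-24390 + j(o))/(l(222) + A(-40)) = (-24390 - 125)/(61/2 + 5*(1026 - 101*(-40))/(-640 + 63*(-40))) = -24515/(61/2 + 5*(1026 + 4040)/(-640 - 2520)) = -24515/(61/2 + 5*5066/(-3160)) = -24515/(61/2 + 5*(-1/3160)*5066) = -24515/(61/2 - 2533/316) = -24515/7105/316 = -24515*316/7105 = -1549348/1421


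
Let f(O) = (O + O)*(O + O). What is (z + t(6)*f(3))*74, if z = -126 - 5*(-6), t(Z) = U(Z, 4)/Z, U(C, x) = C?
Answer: -4440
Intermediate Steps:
f(O) = 4*O² (f(O) = (2*O)*(2*O) = 4*O²)
t(Z) = 1 (t(Z) = Z/Z = 1)
z = -96 (z = -126 + 30 = -96)
(z + t(6)*f(3))*74 = (-96 + 1*(4*3²))*74 = (-96 + 1*(4*9))*74 = (-96 + 1*36)*74 = (-96 + 36)*74 = -60*74 = -4440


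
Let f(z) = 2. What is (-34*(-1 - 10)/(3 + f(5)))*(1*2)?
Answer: 748/5 ≈ 149.60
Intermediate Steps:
(-34*(-1 - 10)/(3 + f(5)))*(1*2) = (-34*(-1 - 10)/(3 + 2))*(1*2) = -(-374)/5*2 = -34*(-11/5)*2 = (374/5)*2 = 748/5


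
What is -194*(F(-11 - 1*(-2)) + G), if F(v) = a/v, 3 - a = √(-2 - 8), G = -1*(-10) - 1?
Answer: -5044/3 - 194*I*√10/9 ≈ -1681.3 - 68.165*I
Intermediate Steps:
G = 9 (G = 10 - 1 = 9)
a = 3 - I*√10 (a = 3 - √(-2 - 8) = 3 - √(-10) = 3 - I*√10 ≈ 3.0 - 3.1623*I)
F(v) = (3 - I*√10)/v
-194*(F(-11 - 1*(-2)) + G) = -194*((3 - I*√10)/(-11 - 1*(-2)) + 9) = -194*((3 - I*√10)/(-11 + 2) + 9) = -194*((3 - I*√10)/(-9) + 9) = -194*(-(3 - I*√10)/9 + 9) = -194*((-⅓ + I*√10/9) + 9) = -194*(26/3 + I*√10/9) = -5044/3 - 194*I*√10/9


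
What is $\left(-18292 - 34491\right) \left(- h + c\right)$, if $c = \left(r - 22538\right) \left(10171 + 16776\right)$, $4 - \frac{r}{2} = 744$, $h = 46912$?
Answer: $34164322363114$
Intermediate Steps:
$r = -1480$ ($r = 8 - 1488 = -1480$)
$c = -647213046$ ($c = \left(-1480 - 22538\right) \left(10171 + 16776\right) = \left(-24018\right) 26947 = -647213046$)
$\left(-18292 - 34491\right) \left(- h + c\right) = \left(-18292 - 34491\right) \left(\left(-1\right) 46912 - 647213046\right) = - 52783 \left(-46912 - 647213046\right) = \left(-52783\right) \left(-647259958\right) = 34164322363114$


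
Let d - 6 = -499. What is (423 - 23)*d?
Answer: -197200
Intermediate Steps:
d = -493 (d = 6 - 499 = -493)
(423 - 23)*d = (423 - 23)*(-493) = 400*(-493) = -197200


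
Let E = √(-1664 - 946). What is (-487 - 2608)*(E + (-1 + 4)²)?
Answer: -27855 - 9285*I*√290 ≈ -27855.0 - 1.5812e+5*I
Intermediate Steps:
E = 3*I*√290 (E = √(-2610) = 3*I*√290 ≈ 51.088*I)
(-487 - 2608)*(E + (-1 + 4)²) = (-487 - 2608)*(3*I*√290 + (-1 + 4)²) = -3095*(3*I*√290 + 3²) = -3095*(3*I*√290 + 9) = -3095*(9 + 3*I*√290) = -27855 - 9285*I*√290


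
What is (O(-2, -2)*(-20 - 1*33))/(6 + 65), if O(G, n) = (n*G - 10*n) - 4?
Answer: -1060/71 ≈ -14.930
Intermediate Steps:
O(G, n) = -4 - 10*n + G*n (O(G, n) = (G*n - 10*n) - 4 = (-10*n + G*n) - 4 = -4 - 10*n + G*n)
(O(-2, -2)*(-20 - 1*33))/(6 + 65) = ((-4 - 10*(-2) - 2*(-2))*(-20 - 1*33))/(6 + 65) = ((-4 + 20 + 4)*(-20 - 33))/71 = (20*(-53))*(1/71) = -1060*1/71 = -1060/71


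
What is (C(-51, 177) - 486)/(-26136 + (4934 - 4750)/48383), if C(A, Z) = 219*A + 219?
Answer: 138326997/316134476 ≈ 0.43756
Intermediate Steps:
C(A, Z) = 219 + 219*A
(C(-51, 177) - 486)/(-26136 + (4934 - 4750)/48383) = ((219 + 219*(-51)) - 486)/(-26136 + (4934 - 4750)/48383) = ((219 - 11169) - 486)/(-26136 + 184*(1/48383)) = (-10950 - 486)/(-26136 + 184/48383) = -11436/(-1264537904/48383) = -11436*(-48383/1264537904) = 138326997/316134476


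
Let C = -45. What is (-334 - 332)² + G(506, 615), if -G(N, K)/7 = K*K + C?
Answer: -2203704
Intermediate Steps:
G(N, K) = 315 - 7*K² (G(N, K) = -7*(K*K - 45) = -7*(K² - 45) = -7*(-45 + K²) = 315 - 7*K²)
(-334 - 332)² + G(506, 615) = (-334 - 332)² + (315 - 7*615²) = (-666)² + (315 - 7*378225) = 443556 + (315 - 2647575) = 443556 - 2647260 = -2203704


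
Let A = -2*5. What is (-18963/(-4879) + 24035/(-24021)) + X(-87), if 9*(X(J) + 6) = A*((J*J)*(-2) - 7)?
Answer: 5523318422/328287 ≈ 16825.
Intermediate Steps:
A = -10
X(J) = 16/9 + 20*J²/9 (X(J) = -6 + (-10*((J*J)*(-2) - 7))/9 = -6 + (-10*(J²*(-2) - 7))/9 = -6 + (-10*(-2*J² - 7))/9 = -6 + (-10*(-7 - 2*J²))/9 = -6 + (70 + 20*J²)/9 = -6 + (70/9 + 20*J²/9) = 16/9 + 20*J²/9)
(-18963/(-4879) + 24035/(-24021)) + X(-87) = (-18963/(-4879) + 24035/(-24021)) + (16/9 + (20/9)*(-87)²) = (-18963*(-1/4879) + 24035*(-1/24021)) + (16/9 + (20/9)*7569) = (2709/697 - 24035/24021) + (16/9 + 16820) = 2842382/984861 + 151396/9 = 5523318422/328287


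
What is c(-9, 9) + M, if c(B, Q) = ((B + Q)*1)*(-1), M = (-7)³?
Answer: -343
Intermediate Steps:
M = -343
c(B, Q) = -B - Q (c(B, Q) = (B + Q)*(-1) = -B - Q)
c(-9, 9) + M = (-1*(-9) - 1*9) - 343 = (9 - 9) - 343 = 0 - 343 = -343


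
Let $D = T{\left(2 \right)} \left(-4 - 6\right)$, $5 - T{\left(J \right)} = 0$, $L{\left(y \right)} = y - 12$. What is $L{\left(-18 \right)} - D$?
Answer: $20$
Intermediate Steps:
$L{\left(y \right)} = -12 + y$
$T{\left(J \right)} = 5$ ($T{\left(J \right)} = 5 - 0 = 5 + 0 = 5$)
$D = -50$ ($D = 5 \left(-4 - 6\right) = 5 \left(-10\right) = -50$)
$L{\left(-18 \right)} - D = \left(-12 - 18\right) - -50 = -30 + 50 = 20$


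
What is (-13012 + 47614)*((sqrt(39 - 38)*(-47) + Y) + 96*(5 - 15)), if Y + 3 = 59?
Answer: -32906502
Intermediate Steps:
Y = 56 (Y = -3 + 59 = 56)
(-13012 + 47614)*((sqrt(39 - 38)*(-47) + Y) + 96*(5 - 15)) = (-13012 + 47614)*((sqrt(39 - 38)*(-47) + 56) + 96*(5 - 15)) = 34602*((sqrt(1)*(-47) + 56) + 96*(-10)) = 34602*((1*(-47) + 56) - 960) = 34602*((-47 + 56) - 960) = 34602*(9 - 960) = 34602*(-951) = -32906502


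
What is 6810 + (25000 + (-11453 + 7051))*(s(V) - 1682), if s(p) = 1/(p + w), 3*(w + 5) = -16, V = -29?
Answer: -2043733431/59 ≈ -3.4640e+7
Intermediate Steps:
w = -31/3 (w = -5 + (⅓)*(-16) = -5 - 16/3 = -31/3 ≈ -10.333)
s(p) = 1/(-31/3 + p) (s(p) = 1/(p - 31/3) = 1/(-31/3 + p))
6810 + (25000 + (-11453 + 7051))*(s(V) - 1682) = 6810 + (25000 + (-11453 + 7051))*(3/(-31 + 3*(-29)) - 1682) = 6810 + (25000 - 4402)*(3/(-31 - 87) - 1682) = 6810 + 20598*(3/(-118) - 1682) = 6810 + 20598*(3*(-1/118) - 1682) = 6810 + 20598*(-3/118 - 1682) = 6810 + 20598*(-198479/118) = 6810 - 2044135221/59 = -2043733431/59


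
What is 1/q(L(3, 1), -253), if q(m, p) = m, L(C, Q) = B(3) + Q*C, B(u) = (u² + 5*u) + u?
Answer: 1/30 ≈ 0.033333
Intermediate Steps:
B(u) = u² + 6*u
L(C, Q) = 27 + C*Q (L(C, Q) = 3*(6 + 3) + Q*C = 3*9 + C*Q = 27 + C*Q)
1/q(L(3, 1), -253) = 1/(27 + 3*1) = 1/(27 + 3) = 1/30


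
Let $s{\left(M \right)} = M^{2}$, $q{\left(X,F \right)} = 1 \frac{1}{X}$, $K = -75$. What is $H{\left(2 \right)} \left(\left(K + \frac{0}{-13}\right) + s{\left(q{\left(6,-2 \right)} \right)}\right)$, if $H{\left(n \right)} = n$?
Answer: $- \frac{2699}{18} \approx -149.94$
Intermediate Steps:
$q{\left(X,F \right)} = \frac{1}{X}$
$H{\left(2 \right)} \left(\left(K + \frac{0}{-13}\right) + s{\left(q{\left(6,-2 \right)} \right)}\right) = 2 \left(\left(-75 + \frac{0}{-13}\right) + \left(\frac{1}{6}\right)^{2}\right) = 2 \left(\left(-75 + 0 \left(- \frac{1}{13}\right)\right) + \left(\frac{1}{6}\right)^{2}\right) = 2 \left(\left(-75 + 0\right) + \frac{1}{36}\right) = 2 \left(-75 + \frac{1}{36}\right) = 2 \left(- \frac{2699}{36}\right) = - \frac{2699}{18}$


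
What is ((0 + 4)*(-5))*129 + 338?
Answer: -2242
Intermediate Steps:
((0 + 4)*(-5))*129 + 338 = (4*(-5))*129 + 338 = -20*129 + 338 = -2580 + 338 = -2242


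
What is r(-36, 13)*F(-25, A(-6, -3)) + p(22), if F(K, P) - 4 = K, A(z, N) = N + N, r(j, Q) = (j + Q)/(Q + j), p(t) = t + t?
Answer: 23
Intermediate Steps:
p(t) = 2*t
r(j, Q) = 1 (r(j, Q) = (Q + j)/(Q + j) = 1)
A(z, N) = 2*N
F(K, P) = 4 + K
r(-36, 13)*F(-25, A(-6, -3)) + p(22) = 1*(4 - 25) + 2*22 = 1*(-21) + 44 = -21 + 44 = 23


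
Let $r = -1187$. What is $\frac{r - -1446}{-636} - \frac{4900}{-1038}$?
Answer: $\frac{474593}{110028} \approx 4.3134$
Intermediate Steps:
$\frac{r - -1446}{-636} - \frac{4900}{-1038} = \frac{-1187 - -1446}{-636} - \frac{4900}{-1038} = \left(-1187 + 1446\right) \left(- \frac{1}{636}\right) - - \frac{2450}{519} = 259 \left(- \frac{1}{636}\right) + \frac{2450}{519} = - \frac{259}{636} + \frac{2450}{519} = \frac{474593}{110028}$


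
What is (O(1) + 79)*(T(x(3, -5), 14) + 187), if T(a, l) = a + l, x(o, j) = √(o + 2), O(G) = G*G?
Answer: 16080 + 80*√5 ≈ 16259.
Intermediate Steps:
O(G) = G²
x(o, j) = √(2 + o)
(O(1) + 79)*(T(x(3, -5), 14) + 187) = (1² + 79)*((√(2 + 3) + 14) + 187) = (1 + 79)*((√5 + 14) + 187) = 80*((14 + √5) + 187) = 80*(201 + √5) = 16080 + 80*√5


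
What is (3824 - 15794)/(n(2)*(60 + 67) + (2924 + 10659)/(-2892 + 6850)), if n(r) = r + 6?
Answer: -47377260/4034911 ≈ -11.742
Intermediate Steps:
n(r) = 6 + r
(3824 - 15794)/(n(2)*(60 + 67) + (2924 + 10659)/(-2892 + 6850)) = (3824 - 15794)/((6 + 2)*(60 + 67) + (2924 + 10659)/(-2892 + 6850)) = -11970/(8*127 + 13583/3958) = -11970/(1016 + 13583*(1/3958)) = -11970/(1016 + 13583/3958) = -11970/4034911/3958 = -11970*3958/4034911 = -47377260/4034911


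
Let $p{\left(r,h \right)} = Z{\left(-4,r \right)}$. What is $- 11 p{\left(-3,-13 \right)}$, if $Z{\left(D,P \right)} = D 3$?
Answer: $132$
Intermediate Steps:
$Z{\left(D,P \right)} = 3 D$
$p{\left(r,h \right)} = -12$ ($p{\left(r,h \right)} = 3 \left(-4\right) = -12$)
$- 11 p{\left(-3,-13 \right)} = \left(-11\right) \left(-12\right) = 132$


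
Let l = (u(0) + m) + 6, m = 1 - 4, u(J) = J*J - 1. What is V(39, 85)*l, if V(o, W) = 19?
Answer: 38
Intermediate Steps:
u(J) = -1 + J**2 (u(J) = J**2 - 1 = -1 + J**2)
m = -3
l = 2 (l = ((-1 + 0**2) - 3) + 6 = ((-1 + 0) - 3) + 6 = (-1 - 3) + 6 = -4 + 6 = 2)
V(39, 85)*l = 19*2 = 38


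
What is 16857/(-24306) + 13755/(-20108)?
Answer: -112214931/81457508 ≈ -1.3776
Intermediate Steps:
16857/(-24306) + 13755/(-20108) = 16857*(-1/24306) + 13755*(-1/20108) = -5619/8102 - 13755/20108 = -112214931/81457508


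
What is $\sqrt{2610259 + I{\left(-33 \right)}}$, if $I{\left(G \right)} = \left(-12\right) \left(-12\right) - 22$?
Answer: $\sqrt{2610381} \approx 1615.7$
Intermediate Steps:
$I{\left(G \right)} = 122$ ($I{\left(G \right)} = 144 - 22 = 122$)
$\sqrt{2610259 + I{\left(-33 \right)}} = \sqrt{2610259 + 122} = \sqrt{2610381}$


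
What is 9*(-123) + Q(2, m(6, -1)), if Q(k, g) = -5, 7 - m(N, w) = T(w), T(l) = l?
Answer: -1112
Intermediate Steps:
m(N, w) = 7 - w
9*(-123) + Q(2, m(6, -1)) = 9*(-123) - 5 = -1107 - 5 = -1112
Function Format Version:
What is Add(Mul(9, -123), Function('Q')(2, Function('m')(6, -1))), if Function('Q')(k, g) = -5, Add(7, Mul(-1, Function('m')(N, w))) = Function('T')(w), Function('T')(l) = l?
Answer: -1112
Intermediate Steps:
Function('m')(N, w) = Add(7, Mul(-1, w))
Add(Mul(9, -123), Function('Q')(2, Function('m')(6, -1))) = Add(Mul(9, -123), -5) = Add(-1107, -5) = -1112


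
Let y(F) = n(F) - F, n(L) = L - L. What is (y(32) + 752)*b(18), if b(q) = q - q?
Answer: 0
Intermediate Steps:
n(L) = 0
b(q) = 0
y(F) = -F (y(F) = 0 - F = -F)
(y(32) + 752)*b(18) = (-1*32 + 752)*0 = (-32 + 752)*0 = 720*0 = 0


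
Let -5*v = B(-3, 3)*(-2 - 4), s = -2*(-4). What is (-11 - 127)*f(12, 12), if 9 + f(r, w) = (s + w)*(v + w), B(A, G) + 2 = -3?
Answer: -15318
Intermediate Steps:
B(A, G) = -5 (B(A, G) = -2 - 3 = -5)
s = 8
v = -6 (v = -(-1)*(-2 - 4) = -(-1)*(-6) = -⅕*30 = -6)
f(r, w) = -9 + (-6 + w)*(8 + w) (f(r, w) = -9 + (8 + w)*(-6 + w) = -9 + (-6 + w)*(8 + w))
(-11 - 127)*f(12, 12) = (-11 - 127)*(-57 + 12² + 2*12) = -138*(-57 + 144 + 24) = -138*111 = -15318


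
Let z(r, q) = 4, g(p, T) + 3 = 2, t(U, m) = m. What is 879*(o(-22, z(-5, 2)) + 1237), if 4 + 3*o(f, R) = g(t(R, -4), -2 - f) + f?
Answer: 1079412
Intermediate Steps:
g(p, T) = -1 (g(p, T) = -3 + 2 = -1)
o(f, R) = -5/3 + f/3 (o(f, R) = -4/3 + (-1 + f)/3 = -4/3 + (-1/3 + f/3) = -5/3 + f/3)
879*(o(-22, z(-5, 2)) + 1237) = 879*((-5/3 + (1/3)*(-22)) + 1237) = 879*((-5/3 - 22/3) + 1237) = 879*(-9 + 1237) = 879*1228 = 1079412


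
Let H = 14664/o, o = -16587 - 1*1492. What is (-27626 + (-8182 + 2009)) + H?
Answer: -611066785/18079 ≈ -33800.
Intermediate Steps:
o = -18079 (o = -16587 - 1492 = -18079)
H = -14664/18079 (H = 14664/(-18079) = 14664*(-1/18079) = -14664/18079 ≈ -0.81111)
(-27626 + (-8182 + 2009)) + H = (-27626 + (-8182 + 2009)) - 14664/18079 = (-27626 - 6173) - 14664/18079 = -33799 - 14664/18079 = -611066785/18079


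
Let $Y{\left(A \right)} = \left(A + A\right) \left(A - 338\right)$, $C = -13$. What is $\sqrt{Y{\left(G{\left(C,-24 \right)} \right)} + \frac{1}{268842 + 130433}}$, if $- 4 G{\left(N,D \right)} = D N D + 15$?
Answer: $\frac{\sqrt{583380066249953186}}{319420} \approx 2391.2$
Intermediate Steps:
$G{\left(N,D \right)} = - \frac{15}{4} - \frac{N D^{2}}{4}$ ($G{\left(N,D \right)} = - \frac{D N D + 15}{4} = - \frac{N D^{2} + 15}{4} = - \frac{15 + N D^{2}}{4} = - \frac{15}{4} - \frac{N D^{2}}{4}$)
$Y{\left(A \right)} = 2 A \left(-338 + A\right)$
$\sqrt{Y{\left(G{\left(C,-24 \right)} \right)} + \frac{1}{268842 + 130433}} = \sqrt{2 \left(- \frac{15}{4} - - \frac{13 \left(-24\right)^{2}}{4}\right) \left(-338 - \left(\frac{15}{4} - \frac{13 \left(-24\right)^{2}}{4}\right)\right) + \frac{1}{268842 + 130433}} = \sqrt{2 \left(- \frac{15}{4} - \left(- \frac{13}{4}\right) 576\right) \left(-338 - \left(\frac{15}{4} - 1872\right)\right) + \frac{1}{399275}} = \sqrt{2 \left(- \frac{15}{4} + 1872\right) \left(-338 + \left(- \frac{15}{4} + 1872\right)\right) + \frac{1}{399275}} = \sqrt{2 \cdot \frac{7473}{4} \left(-338 + \frac{7473}{4}\right) + \frac{1}{399275}} = \sqrt{2 \cdot \frac{7473}{4} \cdot \frac{6121}{4} + \frac{1}{399275}} = \sqrt{\frac{45742233}{8} + \frac{1}{399275}} = \sqrt{\frac{18263730081083}{3194200}} = \frac{\sqrt{583380066249953186}}{319420}$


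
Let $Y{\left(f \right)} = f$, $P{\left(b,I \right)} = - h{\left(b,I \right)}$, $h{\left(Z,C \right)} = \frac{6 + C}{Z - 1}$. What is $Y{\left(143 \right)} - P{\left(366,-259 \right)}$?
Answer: $\frac{51942}{365} \approx 142.31$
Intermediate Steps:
$h{\left(Z,C \right)} = \frac{6 + C}{-1 + Z}$
$P{\left(b,I \right)} = - \frac{6 + I}{-1 + b}$
$Y{\left(143 \right)} - P{\left(366,-259 \right)} = 143 - \frac{-6 - -259}{-1 + 366} = 143 - \frac{-6 + 259}{365} = 143 - \frac{1}{365} \cdot 253 = 143 - \frac{253}{365} = \frac{51942}{365}$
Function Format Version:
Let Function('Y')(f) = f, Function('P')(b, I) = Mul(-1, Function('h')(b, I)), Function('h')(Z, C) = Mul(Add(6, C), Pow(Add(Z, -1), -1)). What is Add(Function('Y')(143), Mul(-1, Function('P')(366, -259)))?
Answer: Rational(51942, 365) ≈ 142.31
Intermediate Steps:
Function('h')(Z, C) = Mul(Pow(Add(-1, Z), -1), Add(6, C)) (Function('h')(Z, C) = Mul(Add(6, C), Pow(Add(-1, Z), -1)) = Mul(Pow(Add(-1, Z), -1), Add(6, C)))
Function('P')(b, I) = Mul(-1, Pow(Add(-1, b), -1), Add(6, I)) (Function('P')(b, I) = Mul(-1, Mul(Pow(Add(-1, b), -1), Add(6, I))) = Mul(-1, Pow(Add(-1, b), -1), Add(6, I)))
Add(Function('Y')(143), Mul(-1, Function('P')(366, -259))) = Add(143, Mul(-1, Mul(Pow(Add(-1, 366), -1), Add(-6, Mul(-1, -259))))) = Add(143, Mul(-1, Mul(Pow(365, -1), Add(-6, 259)))) = Add(143, Mul(-1, Mul(Rational(1, 365), 253))) = Add(143, Mul(-1, Rational(253, 365))) = Add(143, Rational(-253, 365)) = Rational(51942, 365)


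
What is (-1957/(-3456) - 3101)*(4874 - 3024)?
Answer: -9911466575/1728 ≈ -5.7358e+6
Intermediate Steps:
(-1957/(-3456) - 3101)*(4874 - 3024) = (-1957*(-1/3456) - 3101)*1850 = (1957/3456 - 3101)*1850 = -10715099/3456*1850 = -9911466575/1728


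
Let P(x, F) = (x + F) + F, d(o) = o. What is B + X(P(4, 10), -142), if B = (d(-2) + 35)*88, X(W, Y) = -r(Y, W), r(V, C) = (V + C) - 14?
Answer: 3036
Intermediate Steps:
P(x, F) = x + 2*F (P(x, F) = (F + x) + F = x + 2*F)
r(V, C) = -14 + C + V (r(V, C) = (C + V) - 14 = -14 + C + V)
X(W, Y) = 14 - W - Y (X(W, Y) = -(-14 + W + Y) = 14 - W - Y)
B = 2904 (B = (-2 + 35)*88 = 33*88 = 2904)
B + X(P(4, 10), -142) = 2904 + (14 - (4 + 2*10) - 1*(-142)) = 2904 + (14 - (4 + 20) + 142) = 2904 + (14 - 1*24 + 142) = 2904 + (14 - 24 + 142) = 2904 + 132 = 3036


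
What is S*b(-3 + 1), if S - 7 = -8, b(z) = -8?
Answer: 8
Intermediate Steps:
S = -1 (S = 7 - 8 = -1)
S*b(-3 + 1) = -1*(-8) = 8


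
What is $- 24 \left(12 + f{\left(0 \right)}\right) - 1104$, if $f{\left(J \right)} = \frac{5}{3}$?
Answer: $-1432$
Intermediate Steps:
$f{\left(J \right)} = \frac{5}{3}$ ($f{\left(J \right)} = 5 \cdot \frac{1}{3} = \frac{5}{3}$)
$- 24 \left(12 + f{\left(0 \right)}\right) - 1104 = - 24 \left(12 + \frac{5}{3}\right) - 1104 = \left(-24\right) \frac{41}{3} - 1104 = -328 - 1104 = -1432$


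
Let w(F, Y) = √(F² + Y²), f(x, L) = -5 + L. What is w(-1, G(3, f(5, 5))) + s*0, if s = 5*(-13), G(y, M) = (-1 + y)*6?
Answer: √145 ≈ 12.042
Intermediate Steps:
G(y, M) = -6 + 6*y
s = -65
w(-1, G(3, f(5, 5))) + s*0 = √((-1)² + (-6 + 6*3)²) - 65*0 = √(1 + (-6 + 18)²) + 0 = √(1 + 12²) + 0 = √(1 + 144) + 0 = √145 + 0 = √145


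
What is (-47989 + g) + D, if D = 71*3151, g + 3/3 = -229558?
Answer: -53827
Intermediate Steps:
g = -229559 (g = -1 - 229558 = -229559)
D = 223721
(-47989 + g) + D = (-47989 - 229559) + 223721 = -277548 + 223721 = -53827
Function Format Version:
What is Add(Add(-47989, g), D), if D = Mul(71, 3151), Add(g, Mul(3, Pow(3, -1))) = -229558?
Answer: -53827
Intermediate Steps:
g = -229559 (g = Add(-1, -229558) = -229559)
D = 223721
Add(Add(-47989, g), D) = Add(Add(-47989, -229559), 223721) = Add(-277548, 223721) = -53827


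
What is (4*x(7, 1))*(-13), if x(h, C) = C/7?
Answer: -52/7 ≈ -7.4286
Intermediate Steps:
x(h, C) = C/7 (x(h, C) = C*(⅐) = C/7)
(4*x(7, 1))*(-13) = (4*((⅐)*1))*(-13) = (4*(⅐))*(-13) = (4/7)*(-13) = -52/7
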